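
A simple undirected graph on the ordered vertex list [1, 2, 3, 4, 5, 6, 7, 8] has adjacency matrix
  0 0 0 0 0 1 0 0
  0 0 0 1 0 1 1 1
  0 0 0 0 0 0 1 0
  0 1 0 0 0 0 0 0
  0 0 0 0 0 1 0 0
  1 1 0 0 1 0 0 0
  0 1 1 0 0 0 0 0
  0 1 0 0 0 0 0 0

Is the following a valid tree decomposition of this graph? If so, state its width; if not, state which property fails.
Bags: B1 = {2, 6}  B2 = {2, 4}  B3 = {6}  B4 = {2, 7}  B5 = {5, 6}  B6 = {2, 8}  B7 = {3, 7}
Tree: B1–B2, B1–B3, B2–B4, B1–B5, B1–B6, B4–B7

No — vertex 1 appears in no bag.

A tree decomposition must satisfy three properties: every vertex lies in some bag; for every edge, both endpoints lie together in some bag; and for every vertex, the bags containing it form a connected subtree. Here vertex 1 appears in no bag, so the decomposition is invalid.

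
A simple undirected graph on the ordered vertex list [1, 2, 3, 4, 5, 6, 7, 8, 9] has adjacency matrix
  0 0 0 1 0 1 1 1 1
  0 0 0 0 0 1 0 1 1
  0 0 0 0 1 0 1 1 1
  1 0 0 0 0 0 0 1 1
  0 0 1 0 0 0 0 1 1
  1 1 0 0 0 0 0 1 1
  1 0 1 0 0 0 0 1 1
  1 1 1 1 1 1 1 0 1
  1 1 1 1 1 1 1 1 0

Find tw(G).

3

A width-3 tree decomposition is:
Bags: B1 = {2, 6, 8, 9}  B2 = {1, 6, 8, 9}  B3 = {1, 7, 8, 9}  B4 = {1, 4, 8, 9}  B5 = {3, 7, 8, 9}  B6 = {3, 5, 8, 9}
Tree: B1–B2, B2–B3, B3–B4, B3–B5, B5–B6
Every bag has size at most 4, so the width is 4 − 1 = 3 and tw(G) ≤ 3. On the other hand G contains the 4-clique {1, 4, 8, 9}. A clique must lie in a single bag of any decomposition, so no decomposition can have width below 3. Hence tw(G) = 3 exactly.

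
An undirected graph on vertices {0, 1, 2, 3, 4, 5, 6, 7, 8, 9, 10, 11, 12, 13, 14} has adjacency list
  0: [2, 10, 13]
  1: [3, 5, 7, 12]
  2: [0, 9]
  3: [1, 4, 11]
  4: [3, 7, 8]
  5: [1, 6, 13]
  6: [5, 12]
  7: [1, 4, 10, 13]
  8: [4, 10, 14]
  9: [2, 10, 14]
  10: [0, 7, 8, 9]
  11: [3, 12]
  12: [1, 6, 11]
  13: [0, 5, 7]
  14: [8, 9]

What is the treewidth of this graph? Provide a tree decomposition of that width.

Treewidth 3.
One optimal decomposition is:
Bags: B1 = {3, 6, 11, 12}  B2 = {1, 3, 6, 12}  B3 = {1, 3, 5, 6}  B4 = {1, 3, 4, 5}  B5 = {1, 4, 5, 7}  B6 = {4, 5, 7, 13}  B7 = {4, 7, 8, 13}  B8 = {7, 8, 10, 13}  B9 = {0, 8, 10, 13}  B10 = {0, 8, 10, 14}  B11 = {0, 9, 10, 14}  B12 = {0, 2, 9, 14}
Tree: B1–B2, B2–B3, B3–B4, B4–B5, B5–B6, B6–B7, B7–B8, B8–B9, B9–B10, B10–B11, B11–B12

Every bag has size at most 4, so the width is 4 − 1 = 3 and tw(G) ≤ 3. For the lower bound: the 4 vertex sets {6,11,12}, {3}, {1}, {4,5,7,13} are disjoint, each induces a connected subgraph, and every pair is joined by at least one edge of G. Contracting each set to a single vertex therefore yields K_{4} as a minor, and since treewidth is minor-monotone, tw(G) ≥ tw(K_{4}) = 3. The upper and lower bounds meet at 3, so that is the treewidth.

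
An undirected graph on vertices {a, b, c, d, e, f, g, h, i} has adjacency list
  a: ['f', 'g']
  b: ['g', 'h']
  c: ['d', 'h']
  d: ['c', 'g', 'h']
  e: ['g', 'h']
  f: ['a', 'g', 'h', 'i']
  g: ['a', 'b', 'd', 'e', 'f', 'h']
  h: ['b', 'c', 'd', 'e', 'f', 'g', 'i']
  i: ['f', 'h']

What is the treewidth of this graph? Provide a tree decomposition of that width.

The largest bag has 3 vertices, giving width 2; this decomposition certifies tw(G) ≤ 2. On the other hand G contains the 3-clique {d, g, h}. A clique must lie in a single bag of any decomposition, so no decomposition can have width below 2. Combining the bounds, tw(G) = 2.

Treewidth 2.
One optimal decomposition is:
Bags: B1 = {d, g, h}  B2 = {f, g, h}  B3 = {c, d, h}  B4 = {f, h, i}  B5 = {b, g, h}  B6 = {a, f, g}  B7 = {e, g, h}
Tree: B1–B2, B1–B3, B2–B4, B2–B5, B2–B6, B1–B7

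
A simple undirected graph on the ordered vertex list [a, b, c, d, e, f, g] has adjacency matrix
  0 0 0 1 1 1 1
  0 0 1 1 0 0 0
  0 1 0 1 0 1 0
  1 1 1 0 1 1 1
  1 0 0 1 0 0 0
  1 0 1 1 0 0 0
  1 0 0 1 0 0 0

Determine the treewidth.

A width-2 tree decomposition is:
Bags: B1 = {a, d, e}  B2 = {a, d, f}  B3 = {a, d, g}  B4 = {c, d, f}  B5 = {b, c, d}
Tree: B1–B2, B1–B3, B2–B4, B4–B5
The largest bag has 3 vertices, giving width 2; this decomposition certifies tw(G) ≤ 2. On the other hand G contains the 3-clique {c, d, f}. A clique must lie in a single bag of any decomposition, so no decomposition can have width below 2. Hence tw(G) = 2 exactly.

2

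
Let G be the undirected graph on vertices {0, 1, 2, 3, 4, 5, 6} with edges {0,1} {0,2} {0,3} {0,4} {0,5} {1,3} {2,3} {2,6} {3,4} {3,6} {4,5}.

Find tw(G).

A width-2 tree decomposition is:
Bags: B1 = {0, 3, 4}  B2 = {0, 2, 3}  B3 = {0, 1, 3}  B4 = {0, 4, 5}  B5 = {2, 3, 6}
Tree: B1–B2, B1–B3, B1–B4, B2–B5
The largest bag has 3 vertices, giving width 2; this decomposition certifies tw(G) ≤ 2. For the lower bound, the 3 vertices {0, 1, 3} are pairwise adjacent, and any tree decomposition puts a clique entirely inside one bag — forcing width ≥ 2. Combining the bounds, tw(G) = 2.

2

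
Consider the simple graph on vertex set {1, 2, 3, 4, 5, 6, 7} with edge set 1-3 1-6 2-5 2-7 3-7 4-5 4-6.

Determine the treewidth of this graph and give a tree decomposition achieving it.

The largest bag has 3 vertices, giving width 2; this decomposition certifies tw(G) ≤ 2. For the lower bound, G contains the cycle 5–4–6–1–3–7–2–5, so G is not a forest; only forests have treewidth ≤ 1, hence tw(G) ≥ 2. Therefore the treewidth is 2.

Treewidth 2.
One such decomposition:
Bags: B1 = {4, 5, 6}  B2 = {1, 5, 6}  B3 = {1, 3, 5}  B4 = {3, 5, 7}  B5 = {2, 5, 7}
Tree: B1–B2, B2–B3, B3–B4, B4–B5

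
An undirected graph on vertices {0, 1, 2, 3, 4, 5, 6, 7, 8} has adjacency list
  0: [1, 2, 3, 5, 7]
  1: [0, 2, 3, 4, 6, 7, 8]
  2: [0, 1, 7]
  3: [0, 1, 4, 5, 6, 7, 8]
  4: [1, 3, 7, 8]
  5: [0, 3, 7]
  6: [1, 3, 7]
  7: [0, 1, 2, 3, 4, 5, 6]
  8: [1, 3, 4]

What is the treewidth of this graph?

A width-3 tree decomposition is:
Bags: B1 = {0, 3, 5, 7}  B2 = {0, 1, 3, 7}  B3 = {1, 3, 4, 7}  B4 = {1, 3, 6, 7}  B5 = {1, 3, 4, 8}  B6 = {0, 1, 2, 7}
Tree: B1–B2, B2–B3, B2–B4, B3–B5, B2–B6
Every bag has size at most 4, so the width is 4 − 1 = 3 and tw(G) ≤ 3. On the other hand G contains the 4-clique {0, 1, 2, 7}. A clique must lie in a single bag of any decomposition, so no decomposition can have width below 3. Hence tw(G) = 3 exactly.

3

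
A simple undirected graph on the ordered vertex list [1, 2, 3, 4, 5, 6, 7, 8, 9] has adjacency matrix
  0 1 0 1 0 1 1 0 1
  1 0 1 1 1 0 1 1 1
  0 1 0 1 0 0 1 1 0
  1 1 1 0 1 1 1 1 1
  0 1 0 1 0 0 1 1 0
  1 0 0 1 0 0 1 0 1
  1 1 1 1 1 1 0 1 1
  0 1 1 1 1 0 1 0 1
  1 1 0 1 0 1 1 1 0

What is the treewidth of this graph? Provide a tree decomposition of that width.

Each bag holds 5 vertices, so the decomposition has width 4, which upper-bounds the treewidth. On the other hand G contains the 5-clique {2, 4, 7, 8, 9}. A clique must lie in a single bag of any decomposition, so no decomposition can have width below 4. Hence tw(G) = 4 exactly.

Treewidth 4.
One optimal decomposition is:
Bags: B1 = {2, 4, 5, 7, 8}  B2 = {2, 4, 7, 8, 9}  B3 = {2, 3, 4, 7, 8}  B4 = {1, 2, 4, 7, 9}  B5 = {1, 4, 6, 7, 9}
Tree: B1–B2, B2–B3, B2–B4, B4–B5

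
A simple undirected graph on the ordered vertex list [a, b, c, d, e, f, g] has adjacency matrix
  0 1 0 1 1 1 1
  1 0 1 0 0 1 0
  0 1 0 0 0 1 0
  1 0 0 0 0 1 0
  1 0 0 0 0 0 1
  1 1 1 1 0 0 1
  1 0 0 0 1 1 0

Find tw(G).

A width-2 tree decomposition is:
Bags: B1 = {a, b, f}  B2 = {a, d, f}  B3 = {a, f, g}  B4 = {b, c, f}  B5 = {a, e, g}
Tree: B1–B2, B2–B3, B1–B4, B3–B5
Every bag has size at most 3, so the width is 3 − 1 = 2 and tw(G) ≤ 2. On the other hand G contains the 3-clique {a, e, g}. A clique must lie in a single bag of any decomposition, so no decomposition can have width below 2. The upper and lower bounds meet at 2, so that is the treewidth.

2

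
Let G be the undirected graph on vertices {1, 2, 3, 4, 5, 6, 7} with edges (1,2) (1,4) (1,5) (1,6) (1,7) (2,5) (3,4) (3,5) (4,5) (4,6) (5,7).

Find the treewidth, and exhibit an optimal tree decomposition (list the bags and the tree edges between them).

Every bag has size at most 3, so the width is 3 − 1 = 2 and tw(G) ≤ 2. For the lower bound, the 3 vertices {1, 2, 5} are pairwise adjacent, and any tree decomposition puts a clique entirely inside one bag — forcing width ≥ 2. Hence tw(G) = 2 exactly.

Treewidth 2.
Bags: B1 = {3, 4, 5}  B2 = {1, 4, 5}  B3 = {1, 4, 6}  B4 = {1, 2, 5}  B5 = {1, 5, 7}
Tree: B1–B2, B2–B3, B2–B4, B2–B5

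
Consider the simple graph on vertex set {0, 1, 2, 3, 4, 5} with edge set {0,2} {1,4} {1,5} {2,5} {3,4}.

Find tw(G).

1

A width-1 tree decomposition is:
Bags: B1 = {3, 4}  B2 = {1, 4}  B3 = {1, 5}  B4 = {2, 5}  B5 = {0, 2}
Tree: B1–B2, B2–B3, B3–B4, B4–B5
Every bag has size at most 2, so the width is 2 − 1 = 1 and tw(G) ≤ 1. Since G has at least one edge (e.g. 3–4), it is not an edgeless graph, so tw(G) ≥ 1. Combining the bounds, tw(G) = 1.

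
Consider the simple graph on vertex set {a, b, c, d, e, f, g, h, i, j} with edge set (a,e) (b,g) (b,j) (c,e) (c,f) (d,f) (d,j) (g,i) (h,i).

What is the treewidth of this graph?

A width-1 tree decomposition is:
Bags: B1 = {h, i}  B2 = {g, i}  B3 = {b, g}  B4 = {b, j}  B5 = {d, j}  B6 = {d, f}  B7 = {c, f}  B8 = {c, e}  B9 = {a, e}
Tree: B1–B2, B2–B3, B3–B4, B4–B5, B5–B6, B6–B7, B7–B8, B8–B9
Every bag has size at most 2, so the width is 2 − 1 = 1 and tw(G) ≤ 1. Any graph with an edge has treewidth ≥ 1, and G has the edge h–i. The upper and lower bounds meet at 1, so that is the treewidth.

1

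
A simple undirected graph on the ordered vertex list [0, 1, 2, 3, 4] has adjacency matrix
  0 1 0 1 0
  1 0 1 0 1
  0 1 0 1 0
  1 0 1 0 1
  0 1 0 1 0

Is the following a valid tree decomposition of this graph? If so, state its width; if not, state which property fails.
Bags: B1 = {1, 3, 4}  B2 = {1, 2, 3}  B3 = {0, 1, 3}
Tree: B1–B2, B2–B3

Checking the three conditions: (i) the bags cover all of {0, 1, 2, 3, 4}; (ii) for each edge, some bag contains both endpoints; (iii) the bags containing any fixed vertex form a subtree. All hold, so the decomposition is valid with width 3 − 1 = 2.

Yes; width 2.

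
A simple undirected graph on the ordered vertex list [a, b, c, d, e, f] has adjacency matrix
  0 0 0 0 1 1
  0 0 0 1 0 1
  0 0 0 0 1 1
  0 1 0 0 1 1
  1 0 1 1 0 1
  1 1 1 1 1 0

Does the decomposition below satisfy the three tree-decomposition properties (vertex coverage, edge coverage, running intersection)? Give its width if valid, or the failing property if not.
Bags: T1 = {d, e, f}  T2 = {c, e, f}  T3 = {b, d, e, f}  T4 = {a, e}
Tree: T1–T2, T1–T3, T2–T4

A tree decomposition must satisfy three properties: every vertex lies in some bag; for every edge, both endpoints lie together in some bag; and for every vertex, the bags containing it form a connected subtree. Here edge (f,a) lies in no bag, so the decomposition is invalid.

No — edge (f,a) lies in no bag.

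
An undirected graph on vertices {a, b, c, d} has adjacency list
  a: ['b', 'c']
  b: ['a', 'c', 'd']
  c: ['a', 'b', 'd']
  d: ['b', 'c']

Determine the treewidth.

2

A width-2 tree decomposition is:
Bags: B1 = {a, b, c}  B2 = {b, c, d}
Tree: B1–B2
The largest bag has 3 vertices, giving width 2; this decomposition certifies tw(G) ≤ 2. For the lower bound, the 3 vertices {b, c, d} are pairwise adjacent, and any tree decomposition puts a clique entirely inside one bag — forcing width ≥ 2. Therefore the treewidth is 2.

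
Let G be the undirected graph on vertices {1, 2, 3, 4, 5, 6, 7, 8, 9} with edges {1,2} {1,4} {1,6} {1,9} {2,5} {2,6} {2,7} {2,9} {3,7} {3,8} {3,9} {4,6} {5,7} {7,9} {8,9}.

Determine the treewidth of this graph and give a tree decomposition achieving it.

Each bag holds 3 vertices, so the decomposition has width 2, which upper-bounds the treewidth. On the other hand G contains the 3-clique {3, 8, 9}. A clique must lie in a single bag of any decomposition, so no decomposition can have width below 2. Hence tw(G) = 2 exactly.

Treewidth 2.
Bags: B1 = {1, 4, 6}  B2 = {1, 2, 6}  B3 = {1, 2, 9}  B4 = {2, 7, 9}  B5 = {3, 7, 9}  B6 = {3, 8, 9}  B7 = {2, 5, 7}
Tree: B1–B2, B2–B3, B3–B4, B4–B5, B5–B6, B4–B7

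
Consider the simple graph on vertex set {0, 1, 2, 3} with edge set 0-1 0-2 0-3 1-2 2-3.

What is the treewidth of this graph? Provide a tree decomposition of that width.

Every bag has size at most 3, so the width is 3 − 1 = 2 and tw(G) ≤ 2. For the lower bound, the 3 vertices {0, 1, 2} are pairwise adjacent, and any tree decomposition puts a clique entirely inside one bag — forcing width ≥ 2. Combining the bounds, tw(G) = 2.

Treewidth 2.
Bags: B1 = {0, 1, 2}  B2 = {0, 2, 3}
Tree: B1–B2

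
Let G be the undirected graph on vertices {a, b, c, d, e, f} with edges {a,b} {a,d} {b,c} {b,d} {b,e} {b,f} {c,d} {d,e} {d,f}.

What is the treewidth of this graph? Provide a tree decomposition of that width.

The largest bag has 3 vertices, giving width 2; this decomposition certifies tw(G) ≤ 2. On the other hand G contains the 3-clique {b, d, e}. A clique must lie in a single bag of any decomposition, so no decomposition can have width below 2. Combining the bounds, tw(G) = 2.

Treewidth 2.
One such decomposition:
Bags: B1 = {b, d, e}  B2 = {b, c, d}  B3 = {b, d, f}  B4 = {a, b, d}
Tree: B1–B2, B1–B3, B3–B4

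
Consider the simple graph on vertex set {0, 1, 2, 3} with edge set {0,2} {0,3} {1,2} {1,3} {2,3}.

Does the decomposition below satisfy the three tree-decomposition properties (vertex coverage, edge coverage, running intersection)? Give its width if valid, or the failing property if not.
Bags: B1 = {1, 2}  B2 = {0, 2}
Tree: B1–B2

A tree decomposition must satisfy three properties: every vertex lies in some bag; for every edge, both endpoints lie together in some bag; and for every vertex, the bags containing it form a connected subtree. Here vertex 3 appears in no bag, so the decomposition is invalid.

No — vertex 3 appears in no bag.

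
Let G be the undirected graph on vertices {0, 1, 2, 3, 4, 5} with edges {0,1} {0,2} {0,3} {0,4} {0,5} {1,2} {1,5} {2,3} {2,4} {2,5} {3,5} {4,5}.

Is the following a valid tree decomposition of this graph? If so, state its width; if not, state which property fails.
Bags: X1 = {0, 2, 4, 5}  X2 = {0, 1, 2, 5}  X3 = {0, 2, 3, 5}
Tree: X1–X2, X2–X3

Yes; width 3.

Vertex coverage: the bags together contain {0, 1, 2, 3, 4, 5}, the full vertex set. Edge coverage: each edge of G has both endpoints in at least one bag. Running intersection: for every vertex, the bags containing it form a connected subtree. All three properties hold, so this is a valid tree decomposition of width max|bag| − 1 = 3, and hence tw(G) ≤ 3.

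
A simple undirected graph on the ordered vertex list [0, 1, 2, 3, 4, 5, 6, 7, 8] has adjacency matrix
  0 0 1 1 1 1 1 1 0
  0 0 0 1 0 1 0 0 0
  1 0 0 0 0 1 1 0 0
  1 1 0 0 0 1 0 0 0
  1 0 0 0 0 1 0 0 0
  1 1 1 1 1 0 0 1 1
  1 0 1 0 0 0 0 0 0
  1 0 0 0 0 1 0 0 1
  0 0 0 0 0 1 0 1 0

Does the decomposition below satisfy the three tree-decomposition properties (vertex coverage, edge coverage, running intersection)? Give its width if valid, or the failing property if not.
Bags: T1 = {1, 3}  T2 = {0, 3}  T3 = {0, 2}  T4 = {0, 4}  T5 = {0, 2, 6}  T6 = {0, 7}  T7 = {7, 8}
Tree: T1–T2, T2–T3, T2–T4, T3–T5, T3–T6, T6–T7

A tree decomposition must satisfy three properties: every vertex lies in some bag; for every edge, both endpoints lie together in some bag; and for every vertex, the bags containing it form a connected subtree. Here vertex 5 appears in no bag, so the decomposition is invalid.

No — vertex 5 appears in no bag.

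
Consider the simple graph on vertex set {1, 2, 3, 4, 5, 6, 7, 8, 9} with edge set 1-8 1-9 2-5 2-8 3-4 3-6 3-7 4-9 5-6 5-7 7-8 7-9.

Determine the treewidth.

A width-3 tree decomposition is:
Bags: B1 = {3, 4, 5, 6}  B2 = {3, 4, 5, 7}  B3 = {4, 5, 7, 9}  B4 = {2, 5, 7, 9}  B5 = {2, 7, 8, 9}  B6 = {1, 2, 8, 9}
Tree: B1–B2, B2–B3, B3–B4, B4–B5, B5–B6
The largest bag has 4 vertices, giving width 3; this decomposition certifies tw(G) ≤ 3. For the lower bound: the 4 vertex sets {3,4,6}, {5}, {7}, {1,2,8,9} are disjoint, each induces a connected subgraph, and every pair is joined by at least one edge of G. Contracting each set to a single vertex therefore yields K_{4} as a minor, and since treewidth is minor-monotone, tw(G) ≥ tw(K_{4}) = 3. Combining the bounds, tw(G) = 3.

3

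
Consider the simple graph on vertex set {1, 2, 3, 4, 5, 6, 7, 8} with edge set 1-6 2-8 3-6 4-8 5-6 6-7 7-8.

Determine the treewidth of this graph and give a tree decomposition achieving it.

Treewidth 1.
Bags: B1 = {6, 7}  B2 = {3, 6}  B3 = {5, 6}  B4 = {1, 6}  B5 = {7, 8}  B6 = {4, 8}  B7 = {2, 8}
Tree: B1–B2, B2–B3, B3–B4, B1–B5, B5–B6, B5–B7

Each bag holds 2 vertices, so the decomposition has width 1, which upper-bounds the treewidth. Since G has at least one edge (e.g. 7–6), it is not an edgeless graph, so tw(G) ≥ 1. Therefore the treewidth is 1.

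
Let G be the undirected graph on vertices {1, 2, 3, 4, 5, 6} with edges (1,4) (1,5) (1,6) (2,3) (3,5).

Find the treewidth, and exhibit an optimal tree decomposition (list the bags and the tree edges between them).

The largest bag has 2 vertices, giving width 1; this decomposition certifies tw(G) ≤ 1. G has an edge, so its treewidth is at least 1. Combining the bounds, tw(G) = 1.

Treewidth 1.
Bags: B1 = {1, 5}  B2 = {1, 6}  B3 = {3, 5}  B4 = {2, 3}  B5 = {1, 4}
Tree: B1–B2, B1–B3, B3–B4, B2–B5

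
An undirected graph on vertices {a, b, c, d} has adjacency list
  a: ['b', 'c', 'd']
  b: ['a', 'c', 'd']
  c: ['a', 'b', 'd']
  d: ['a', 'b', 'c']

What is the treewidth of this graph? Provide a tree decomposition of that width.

Treewidth 3.
One such decomposition:
Bags: B1 = {a, b, c, d}
Tree: (single bag)

A single bag containing all 4 vertices is trivially a valid decomposition of width 3. On the other hand G contains the 4-clique {a, b, c, d}. A clique must lie in a single bag of any decomposition, so no decomposition can have width below 3. Hence tw(G) = 3 exactly.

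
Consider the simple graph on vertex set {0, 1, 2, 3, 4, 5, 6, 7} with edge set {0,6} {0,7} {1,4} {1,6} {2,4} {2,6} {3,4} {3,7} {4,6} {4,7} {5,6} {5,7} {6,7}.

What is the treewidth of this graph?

A width-2 tree decomposition is:
Bags: B1 = {3, 4, 7}  B2 = {4, 6, 7}  B3 = {0, 6, 7}  B4 = {2, 4, 6}  B5 = {5, 6, 7}  B6 = {1, 4, 6}
Tree: B1–B2, B2–B3, B2–B4, B2–B5, B2–B6
Every bag has size at most 3, so the width is 3 − 1 = 2 and tw(G) ≤ 2. For the lower bound, the 3 vertices {3, 4, 7} are pairwise adjacent, and any tree decomposition puts a clique entirely inside one bag — forcing width ≥ 2. Therefore the treewidth is 2.

2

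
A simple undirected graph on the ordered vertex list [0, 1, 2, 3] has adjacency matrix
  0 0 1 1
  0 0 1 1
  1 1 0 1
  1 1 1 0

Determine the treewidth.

2

A width-2 tree decomposition is:
Bags: B1 = {1, 2, 3}  B2 = {0, 2, 3}
Tree: B1–B2
Each bag holds 3 vertices, so the decomposition has width 2, which upper-bounds the treewidth. Conversely, {0, 2, 3} is a clique of size 3, and the vertices of any clique must share a bag in every tree decomposition; so some bag has ≥ 3 vertices and tw(G) ≥ 2. The upper and lower bounds meet at 2, so that is the treewidth.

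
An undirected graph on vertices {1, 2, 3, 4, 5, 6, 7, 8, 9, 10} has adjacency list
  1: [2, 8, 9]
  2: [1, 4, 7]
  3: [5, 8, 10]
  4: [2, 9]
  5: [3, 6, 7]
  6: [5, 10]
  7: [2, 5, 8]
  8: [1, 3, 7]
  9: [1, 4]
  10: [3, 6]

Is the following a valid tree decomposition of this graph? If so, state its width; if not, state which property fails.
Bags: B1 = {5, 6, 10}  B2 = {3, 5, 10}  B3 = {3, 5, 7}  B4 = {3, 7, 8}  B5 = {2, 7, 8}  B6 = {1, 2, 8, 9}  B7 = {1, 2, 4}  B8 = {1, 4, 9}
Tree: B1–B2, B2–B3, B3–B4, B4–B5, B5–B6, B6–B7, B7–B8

A tree decomposition must satisfy three properties: every vertex lies in some bag; for every edge, both endpoints lie together in some bag; and for every vertex, the bags containing it form a connected subtree. Here bags containing vertex 9 are not connected in the tree, so the decomposition is invalid.

No — bags containing vertex 9 are not connected in the tree.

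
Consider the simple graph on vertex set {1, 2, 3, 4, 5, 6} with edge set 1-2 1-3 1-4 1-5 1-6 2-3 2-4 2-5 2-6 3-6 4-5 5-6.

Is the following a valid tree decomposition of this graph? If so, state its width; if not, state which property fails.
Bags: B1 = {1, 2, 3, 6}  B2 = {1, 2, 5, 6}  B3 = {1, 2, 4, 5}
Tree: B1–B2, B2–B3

Yes; width 3.

Every vertex of G appears in some bag (union = {1, 2, 3, 4, 5, 6}); every edge is covered by a bag; and for each vertex v the set of bags containing v is connected in the bag tree. The decomposition is therefore valid. The largest bag has 4 vertices, so the width is 3.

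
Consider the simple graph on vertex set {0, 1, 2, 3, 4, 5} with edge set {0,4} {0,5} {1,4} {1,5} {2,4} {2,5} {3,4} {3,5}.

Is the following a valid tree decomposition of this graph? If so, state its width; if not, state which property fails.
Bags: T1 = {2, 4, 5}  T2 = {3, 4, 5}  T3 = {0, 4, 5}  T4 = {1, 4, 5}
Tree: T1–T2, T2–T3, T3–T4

Vertex coverage: the bags together contain {0, 1, 2, 3, 4, 5}, the full vertex set. Edge coverage: each edge of G has both endpoints in at least one bag. Running intersection: for every vertex, the bags containing it form a connected subtree. All three properties hold, so this is a valid tree decomposition of width max|bag| − 1 = 2, and hence tw(G) ≤ 2.

Yes; width 2.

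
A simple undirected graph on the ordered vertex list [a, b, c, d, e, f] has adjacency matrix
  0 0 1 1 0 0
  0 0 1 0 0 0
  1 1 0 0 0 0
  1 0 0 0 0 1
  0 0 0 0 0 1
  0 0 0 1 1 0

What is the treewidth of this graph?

A width-1 tree decomposition is:
Bags: B1 = {b, c}  B2 = {a, c}  B3 = {a, d}  B4 = {d, f}  B5 = {e, f}
Tree: B1–B2, B2–B3, B3–B4, B4–B5
Every bag has size at most 2, so the width is 2 − 1 = 1 and tw(G) ≤ 1. G has an edge, so its treewidth is at least 1. Hence tw(G) = 1 exactly.

1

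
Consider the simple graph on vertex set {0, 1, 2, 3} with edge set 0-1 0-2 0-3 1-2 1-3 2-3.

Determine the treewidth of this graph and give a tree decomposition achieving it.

Treewidth 3.
One such decomposition:
Bags: B1 = {0, 1, 2, 3}
Tree: (single bag)

A single bag containing all 4 vertices is trivially a valid decomposition of width 3. Conversely, {0, 1, 2, 3} is a clique of size 4, and the vertices of any clique must share a bag in every tree decomposition; so some bag has ≥ 4 vertices and tw(G) ≥ 3. Hence tw(G) = 3 exactly.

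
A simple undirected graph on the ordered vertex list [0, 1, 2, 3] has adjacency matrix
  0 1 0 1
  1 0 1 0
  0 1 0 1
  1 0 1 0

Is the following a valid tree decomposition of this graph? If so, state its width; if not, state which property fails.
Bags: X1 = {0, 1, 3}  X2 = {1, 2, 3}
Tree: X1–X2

Every vertex of G appears in some bag (union = {0, 1, 2, 3}); every edge is covered by a bag; and for each vertex v the set of bags containing v is connected in the bag tree. The decomposition is therefore valid. The largest bag has 3 vertices, so the width is 2.

Yes; width 2.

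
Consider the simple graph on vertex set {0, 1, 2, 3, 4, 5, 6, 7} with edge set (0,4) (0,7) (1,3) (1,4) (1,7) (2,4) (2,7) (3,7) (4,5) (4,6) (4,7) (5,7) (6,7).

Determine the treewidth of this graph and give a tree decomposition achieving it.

Each bag holds 3 vertices, so the decomposition has width 2, which upper-bounds the treewidth. On the other hand G contains the 3-clique {1, 3, 7}. A clique must lie in a single bag of any decomposition, so no decomposition can have width below 2. Therefore the treewidth is 2.

Treewidth 2.
One such decomposition:
Bags: B1 = {4, 6, 7}  B2 = {1, 4, 7}  B3 = {0, 4, 7}  B4 = {4, 5, 7}  B5 = {2, 4, 7}  B6 = {1, 3, 7}
Tree: B1–B2, B1–B3, B2–B4, B1–B5, B2–B6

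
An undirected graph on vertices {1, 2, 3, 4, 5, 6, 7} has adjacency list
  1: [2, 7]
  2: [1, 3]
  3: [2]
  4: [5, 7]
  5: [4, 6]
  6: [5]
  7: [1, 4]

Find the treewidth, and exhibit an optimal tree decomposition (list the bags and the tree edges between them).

Every bag has size at most 2, so the width is 2 − 1 = 1 and tw(G) ≤ 1. G has an edge, so its treewidth is at least 1. Therefore the treewidth is 1.

Treewidth 1.
One such decomposition:
Bags: B1 = {2, 3}  B2 = {1, 2}  B3 = {1, 7}  B4 = {4, 7}  B5 = {4, 5}  B6 = {5, 6}
Tree: B1–B2, B2–B3, B3–B4, B4–B5, B5–B6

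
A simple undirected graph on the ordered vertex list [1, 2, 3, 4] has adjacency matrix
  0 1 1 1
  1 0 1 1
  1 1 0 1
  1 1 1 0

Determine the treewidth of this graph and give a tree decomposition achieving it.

Treewidth 3.
One optimal decomposition is:
Bags: B1 = {1, 2, 3, 4}
Tree: (single bag)

A single bag containing all 4 vertices is trivially a valid decomposition of width 3. On the other hand G contains the 4-clique {1, 2, 3, 4}. A clique must lie in a single bag of any decomposition, so no decomposition can have width below 3. Hence tw(G) = 3 exactly.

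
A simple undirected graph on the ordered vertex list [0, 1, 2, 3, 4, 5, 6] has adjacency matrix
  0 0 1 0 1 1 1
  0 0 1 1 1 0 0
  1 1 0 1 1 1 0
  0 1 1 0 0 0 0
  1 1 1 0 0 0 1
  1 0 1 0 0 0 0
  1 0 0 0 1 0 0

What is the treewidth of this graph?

2

A width-2 tree decomposition is:
Bags: B1 = {1, 2, 3}  B2 = {1, 2, 4}  B3 = {0, 2, 4}  B4 = {0, 4, 6}  B5 = {0, 2, 5}
Tree: B1–B2, B2–B3, B3–B4, B3–B5
Every bag has size at most 3, so the width is 3 − 1 = 2 and tw(G) ≤ 2. Conversely, {0, 2, 4} is a clique of size 3, and the vertices of any clique must share a bag in every tree decomposition; so some bag has ≥ 3 vertices and tw(G) ≥ 2. Therefore the treewidth is 2.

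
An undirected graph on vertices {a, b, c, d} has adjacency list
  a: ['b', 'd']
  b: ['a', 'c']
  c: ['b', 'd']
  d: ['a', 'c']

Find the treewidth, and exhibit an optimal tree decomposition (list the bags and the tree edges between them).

Treewidth 2.
Bags: B1 = {a, b, c}  B2 = {a, c, d}
Tree: B1–B2

Every bag has size at most 3, so the width is 3 − 1 = 2 and tw(G) ≤ 2. The edges c–b–a–d–c form a cycle, so G is not a tree and its treewidth is at least 2. Therefore the treewidth is 2.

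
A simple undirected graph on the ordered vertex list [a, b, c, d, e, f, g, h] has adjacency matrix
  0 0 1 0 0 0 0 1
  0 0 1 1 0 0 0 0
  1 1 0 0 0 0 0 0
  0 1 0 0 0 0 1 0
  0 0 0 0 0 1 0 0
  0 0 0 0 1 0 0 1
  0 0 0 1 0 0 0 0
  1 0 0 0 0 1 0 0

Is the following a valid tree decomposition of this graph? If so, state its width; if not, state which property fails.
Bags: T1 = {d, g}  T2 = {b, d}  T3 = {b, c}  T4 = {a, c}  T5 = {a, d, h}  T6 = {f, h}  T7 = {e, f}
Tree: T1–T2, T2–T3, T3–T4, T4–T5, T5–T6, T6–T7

A tree decomposition must satisfy three properties: every vertex lies in some bag; for every edge, both endpoints lie together in some bag; and for every vertex, the bags containing it form a connected subtree. Here bags containing vertex d are not connected in the tree, so the decomposition is invalid.

No — bags containing vertex d are not connected in the tree.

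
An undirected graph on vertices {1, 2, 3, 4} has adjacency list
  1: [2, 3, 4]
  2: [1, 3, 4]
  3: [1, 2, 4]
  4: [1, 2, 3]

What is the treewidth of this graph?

3

A width-3 tree decomposition is:
Bags: B1 = {1, 2, 3, 4}
Tree: (single bag)
With just one bag of size 4, the width is 4 − 1 = 3, so tw(G) ≤ 3. For the lower bound, the 4 vertices {1, 2, 3, 4} are pairwise adjacent, and any tree decomposition puts a clique entirely inside one bag — forcing width ≥ 3. Therefore the treewidth is 3.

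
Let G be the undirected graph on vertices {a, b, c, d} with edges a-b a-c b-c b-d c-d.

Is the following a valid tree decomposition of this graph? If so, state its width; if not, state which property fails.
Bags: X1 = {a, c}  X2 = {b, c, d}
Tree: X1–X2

A tree decomposition must satisfy three properties: every vertex lies in some bag; for every edge, both endpoints lie together in some bag; and for every vertex, the bags containing it form a connected subtree. Here edge (b,a) lies in no bag, so the decomposition is invalid.

No — edge (b,a) lies in no bag.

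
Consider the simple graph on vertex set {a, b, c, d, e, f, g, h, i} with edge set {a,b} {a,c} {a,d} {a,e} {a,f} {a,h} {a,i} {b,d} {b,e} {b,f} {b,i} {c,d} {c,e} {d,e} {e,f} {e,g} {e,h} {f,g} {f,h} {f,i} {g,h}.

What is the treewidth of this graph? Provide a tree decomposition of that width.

Treewidth 3.
Bags: B1 = {a, b, e, f}  B2 = {a, e, f, h}  B3 = {a, b, f, i}  B4 = {e, f, g, h}  B5 = {a, b, d, e}  B6 = {a, c, d, e}
Tree: B1–B2, B1–B3, B2–B4, B1–B5, B5–B6

Every bag has size at most 4, so the width is 4 − 1 = 3 and tw(G) ≤ 3. On the other hand G contains the 4-clique {e, f, g, h}. A clique must lie in a single bag of any decomposition, so no decomposition can have width below 3. Therefore the treewidth is 3.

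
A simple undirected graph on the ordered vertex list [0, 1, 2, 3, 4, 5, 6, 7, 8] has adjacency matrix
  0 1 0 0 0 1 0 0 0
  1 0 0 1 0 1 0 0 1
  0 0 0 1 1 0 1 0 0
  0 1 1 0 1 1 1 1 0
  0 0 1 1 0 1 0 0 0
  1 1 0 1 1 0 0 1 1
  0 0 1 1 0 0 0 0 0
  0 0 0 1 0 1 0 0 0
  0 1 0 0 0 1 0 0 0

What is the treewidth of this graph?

2

A width-2 tree decomposition is:
Bags: B1 = {3, 5, 7}  B2 = {1, 3, 5}  B3 = {3, 4, 5}  B4 = {2, 3, 4}  B5 = {0, 1, 5}  B6 = {2, 3, 6}  B7 = {1, 5, 8}
Tree: B1–B2, B2–B3, B3–B4, B2–B5, B4–B6, B5–B7
Every bag has size at most 3, so the width is 3 − 1 = 2 and tw(G) ≤ 2. Conversely, {0, 1, 5} is a clique of size 3, and the vertices of any clique must share a bag in every tree decomposition; so some bag has ≥ 3 vertices and tw(G) ≥ 2. Hence tw(G) = 2 exactly.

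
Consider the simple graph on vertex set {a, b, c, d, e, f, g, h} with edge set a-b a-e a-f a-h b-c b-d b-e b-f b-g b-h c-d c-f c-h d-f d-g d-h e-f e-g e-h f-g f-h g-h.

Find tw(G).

4

A width-4 tree decomposition is:
Bags: B1 = {b, e, f, g, h}  B2 = {a, b, e, f, h}  B3 = {b, d, f, g, h}  B4 = {b, c, d, f, h}
Tree: B1–B2, B1–B3, B3–B4
Each bag holds 5 vertices, so the decomposition has width 4, which upper-bounds the treewidth. For the lower bound, the 5 vertices {b, d, f, g, h} are pairwise adjacent, and any tree decomposition puts a clique entirely inside one bag — forcing width ≥ 4. Hence tw(G) = 4 exactly.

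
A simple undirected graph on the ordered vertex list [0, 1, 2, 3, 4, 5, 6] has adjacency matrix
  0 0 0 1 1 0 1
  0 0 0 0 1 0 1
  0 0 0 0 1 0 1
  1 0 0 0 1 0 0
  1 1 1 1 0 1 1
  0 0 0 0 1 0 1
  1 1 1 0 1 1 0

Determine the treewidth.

A width-2 tree decomposition is:
Bags: B1 = {1, 4, 6}  B2 = {4, 5, 6}  B3 = {0, 4, 6}  B4 = {2, 4, 6}  B5 = {0, 3, 4}
Tree: B1–B2, B2–B3, B2–B4, B3–B5
Each bag holds 3 vertices, so the decomposition has width 2, which upper-bounds the treewidth. Conversely, {0, 3, 4} is a clique of size 3, and the vertices of any clique must share a bag in every tree decomposition; so some bag has ≥ 3 vertices and tw(G) ≥ 2. Combining the bounds, tw(G) = 2.

2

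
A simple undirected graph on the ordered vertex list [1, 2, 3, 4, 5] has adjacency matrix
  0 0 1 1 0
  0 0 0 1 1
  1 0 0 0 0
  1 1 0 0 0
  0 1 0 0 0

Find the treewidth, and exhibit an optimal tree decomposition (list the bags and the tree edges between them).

Every bag has size at most 2, so the width is 2 − 1 = 1 and tw(G) ≤ 1. Any graph with an edge has treewidth ≥ 1, and G has the edge 1–3. Combining the bounds, tw(G) = 1.

Treewidth 1.
Bags: B1 = {1, 3}  B2 = {1, 4}  B3 = {2, 4}  B4 = {2, 5}
Tree: B1–B2, B2–B3, B3–B4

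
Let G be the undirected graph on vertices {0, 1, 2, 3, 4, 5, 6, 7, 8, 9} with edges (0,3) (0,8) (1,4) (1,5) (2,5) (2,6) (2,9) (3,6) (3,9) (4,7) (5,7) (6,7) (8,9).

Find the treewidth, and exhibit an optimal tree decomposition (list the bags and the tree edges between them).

Treewidth 2.
One optimal decomposition is:
Bags: B1 = {0, 8, 9}  B2 = {0, 3, 9}  B3 = {2, 3, 9}  B4 = {2, 3, 6}  B5 = {2, 5, 6}  B6 = {5, 6, 7}  B7 = {1, 5, 7}  B8 = {1, 4, 7}
Tree: B1–B2, B2–B3, B3–B4, B4–B5, B5–B6, B6–B7, B7–B8

The largest bag has 3 vertices, giving width 2; this decomposition certifies tw(G) ≤ 2. The edges 8–0–3–9–8 form a cycle, so G is not a tree and its treewidth is at least 2. Hence tw(G) = 2 exactly.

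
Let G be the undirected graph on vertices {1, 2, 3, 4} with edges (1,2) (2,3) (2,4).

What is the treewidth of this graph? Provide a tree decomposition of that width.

Every bag has size at most 2, so the width is 2 − 1 = 1 and tw(G) ≤ 1. G has an edge, so its treewidth is at least 1. Therefore the treewidth is 1.

Treewidth 1.
One such decomposition:
Bags: B1 = {2, 4}  B2 = {2, 3}  B3 = {1, 2}
Tree: B1–B2, B1–B3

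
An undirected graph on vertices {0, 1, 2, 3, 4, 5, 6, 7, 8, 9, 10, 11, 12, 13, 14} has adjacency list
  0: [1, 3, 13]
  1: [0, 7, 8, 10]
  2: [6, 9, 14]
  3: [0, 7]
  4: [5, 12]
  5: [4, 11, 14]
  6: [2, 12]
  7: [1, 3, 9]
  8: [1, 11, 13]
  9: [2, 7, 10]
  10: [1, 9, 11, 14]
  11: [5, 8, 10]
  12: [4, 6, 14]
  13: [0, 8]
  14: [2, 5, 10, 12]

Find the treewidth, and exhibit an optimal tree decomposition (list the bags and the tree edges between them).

Each bag holds 4 vertices, so the decomposition has width 3, which upper-bounds the treewidth. For the lower bound: the 4 vertex sets {0,3,13}, {7}, {1}, {8,9,10,11} are disjoint, each induces a connected subgraph, and every pair is joined by at least one edge of G. Contracting each set to a single vertex therefore yields K_{4} as a minor, and since treewidth is minor-monotone, tw(G) ≥ tw(K_{4}) = 3. The upper and lower bounds meet at 3, so that is the treewidth.

Treewidth 3.
One optimal decomposition is:
Bags: B1 = {0, 3, 7, 13}  B2 = {0, 1, 7, 13}  B3 = {1, 7, 8, 13}  B4 = {1, 7, 8, 9}  B5 = {1, 8, 9, 10}  B6 = {8, 9, 10, 11}  B7 = {2, 9, 10, 11}  B8 = {2, 10, 11, 14}  B9 = {2, 5, 11, 14}  B10 = {2, 5, 6, 14}  B11 = {5, 6, 12, 14}  B12 = {4, 5, 6, 12}
Tree: B1–B2, B2–B3, B3–B4, B4–B5, B5–B6, B6–B7, B7–B8, B8–B9, B9–B10, B10–B11, B11–B12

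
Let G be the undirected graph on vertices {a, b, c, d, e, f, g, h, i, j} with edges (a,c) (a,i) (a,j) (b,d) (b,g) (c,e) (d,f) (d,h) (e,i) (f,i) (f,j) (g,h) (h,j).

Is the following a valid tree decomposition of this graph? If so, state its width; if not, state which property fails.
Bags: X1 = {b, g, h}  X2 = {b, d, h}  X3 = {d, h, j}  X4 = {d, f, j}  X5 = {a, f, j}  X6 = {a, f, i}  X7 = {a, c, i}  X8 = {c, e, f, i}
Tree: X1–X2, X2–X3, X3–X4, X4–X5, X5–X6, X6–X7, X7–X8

A tree decomposition must satisfy three properties: every vertex lies in some bag; for every edge, both endpoints lie together in some bag; and for every vertex, the bags containing it form a connected subtree. Here bags containing vertex f are not connected in the tree, so the decomposition is invalid.

No — bags containing vertex f are not connected in the tree.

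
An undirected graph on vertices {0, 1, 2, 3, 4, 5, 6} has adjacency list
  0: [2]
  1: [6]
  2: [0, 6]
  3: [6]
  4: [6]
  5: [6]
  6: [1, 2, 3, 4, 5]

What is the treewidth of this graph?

1

A width-1 tree decomposition is:
Bags: B1 = {4, 6}  B2 = {2, 6}  B3 = {0, 2}  B4 = {1, 6}  B5 = {5, 6}  B6 = {3, 6}
Tree: B1–B2, B2–B3, B2–B4, B1–B5, B2–B6
Every bag has size at most 2, so the width is 2 − 1 = 1 and tw(G) ≤ 1. G has an edge, so its treewidth is at least 1. Hence tw(G) = 1 exactly.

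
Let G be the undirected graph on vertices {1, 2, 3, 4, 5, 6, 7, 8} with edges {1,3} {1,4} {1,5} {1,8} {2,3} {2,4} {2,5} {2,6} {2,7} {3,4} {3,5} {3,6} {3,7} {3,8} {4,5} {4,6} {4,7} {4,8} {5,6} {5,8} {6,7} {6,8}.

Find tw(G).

4

A width-4 tree decomposition is:
Bags: B1 = {2, 3, 4, 5, 6}  B2 = {2, 3, 4, 6, 7}  B3 = {3, 4, 5, 6, 8}  B4 = {1, 3, 4, 5, 8}
Tree: B1–B2, B1–B3, B3–B4
Every bag has size at most 5, so the width is 5 − 1 = 4 and tw(G) ≤ 4. Conversely, {1, 3, 4, 5, 8} is a clique of size 5, and the vertices of any clique must share a bag in every tree decomposition; so some bag has ≥ 5 vertices and tw(G) ≥ 4. The upper and lower bounds meet at 4, so that is the treewidth.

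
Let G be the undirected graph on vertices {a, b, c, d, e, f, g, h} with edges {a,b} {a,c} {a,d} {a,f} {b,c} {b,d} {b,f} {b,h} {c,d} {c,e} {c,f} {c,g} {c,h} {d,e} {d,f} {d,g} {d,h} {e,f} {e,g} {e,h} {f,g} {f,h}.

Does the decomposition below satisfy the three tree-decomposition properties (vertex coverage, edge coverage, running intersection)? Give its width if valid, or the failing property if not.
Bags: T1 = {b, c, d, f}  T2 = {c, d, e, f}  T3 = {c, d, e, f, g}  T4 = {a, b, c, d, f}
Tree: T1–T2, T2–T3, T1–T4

No — vertex h appears in no bag.

A tree decomposition must satisfy three properties: every vertex lies in some bag; for every edge, both endpoints lie together in some bag; and for every vertex, the bags containing it form a connected subtree. Here vertex h appears in no bag, so the decomposition is invalid.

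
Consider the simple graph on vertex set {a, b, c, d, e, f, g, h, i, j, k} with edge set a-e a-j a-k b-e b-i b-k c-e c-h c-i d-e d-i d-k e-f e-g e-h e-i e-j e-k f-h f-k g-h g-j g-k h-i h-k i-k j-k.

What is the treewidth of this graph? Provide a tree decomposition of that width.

Every bag has size at most 4, so the width is 4 − 1 = 3 and tw(G) ≤ 3. Conversely, {c, e, h, i} is a clique of size 4, and the vertices of any clique must share a bag in every tree decomposition; so some bag has ≥ 4 vertices and tw(G) ≥ 3. Combining the bounds, tw(G) = 3.

Treewidth 3.
Bags: B1 = {e, g, h, k}  B2 = {e, f, h, k}  B3 = {e, h, i, k}  B4 = {c, e, h, i}  B5 = {b, e, i, k}  B6 = {d, e, i, k}  B7 = {e, g, j, k}  B8 = {a, e, j, k}
Tree: B1–B2, B1–B3, B3–B4, B3–B5, B3–B6, B1–B7, B7–B8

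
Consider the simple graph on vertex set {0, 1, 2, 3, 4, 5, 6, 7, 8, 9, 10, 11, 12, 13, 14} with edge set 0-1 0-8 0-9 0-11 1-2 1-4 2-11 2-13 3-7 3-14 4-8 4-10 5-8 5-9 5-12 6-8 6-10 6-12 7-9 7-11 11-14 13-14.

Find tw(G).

3

A width-3 tree decomposition is:
Bags: B1 = {5, 6, 10, 12}  B2 = {5, 6, 8, 10}  B3 = {4, 5, 8, 10}  B4 = {4, 5, 8, 9}  B5 = {0, 4, 8, 9}  B6 = {0, 1, 4, 9}  B7 = {0, 1, 7, 9}  B8 = {0, 1, 7, 11}  B9 = {1, 2, 7, 11}  B10 = {2, 3, 7, 11}  B11 = {2, 3, 11, 14}  B12 = {2, 3, 13, 14}
Tree: B1–B2, B2–B3, B3–B4, B4–B5, B5–B6, B6–B7, B7–B8, B8–B9, B9–B10, B10–B11, B11–B12
The largest bag has 4 vertices, giving width 3; this decomposition certifies tw(G) ≤ 3. For the lower bound: the 4 vertex sets {6,10,12}, {5}, {8}, {0,1,4,9} are disjoint, each induces a connected subgraph, and every pair is joined by at least one edge of G. Contracting each set to a single vertex therefore yields K_{4} as a minor, and since treewidth is minor-monotone, tw(G) ≥ tw(K_{4}) = 3. The upper and lower bounds meet at 3, so that is the treewidth.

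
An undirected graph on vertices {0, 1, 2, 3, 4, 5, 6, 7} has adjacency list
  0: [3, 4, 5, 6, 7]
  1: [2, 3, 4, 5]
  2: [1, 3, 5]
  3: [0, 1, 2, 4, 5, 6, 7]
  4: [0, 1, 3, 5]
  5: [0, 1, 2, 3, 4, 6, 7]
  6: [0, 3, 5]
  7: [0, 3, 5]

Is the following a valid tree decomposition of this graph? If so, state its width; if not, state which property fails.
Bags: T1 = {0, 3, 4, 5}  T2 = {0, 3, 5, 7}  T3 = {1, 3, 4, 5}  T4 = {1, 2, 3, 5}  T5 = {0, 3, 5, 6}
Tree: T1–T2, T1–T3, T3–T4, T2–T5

Yes; width 3.

Vertex coverage: the bags together contain {0, 1, 2, 3, 4, 5, 6, 7}, the full vertex set. Edge coverage: each edge of G has both endpoints in at least one bag. Running intersection: for every vertex, the bags containing it form a connected subtree. All three properties hold, so this is a valid tree decomposition of width max|bag| − 1 = 3, and hence tw(G) ≤ 3.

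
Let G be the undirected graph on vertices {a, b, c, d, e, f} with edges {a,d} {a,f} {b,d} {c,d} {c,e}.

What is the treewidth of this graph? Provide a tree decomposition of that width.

Each bag holds 2 vertices, so the decomposition has width 1, which upper-bounds the treewidth. G has an edge, so its treewidth is at least 1. Therefore the treewidth is 1.

Treewidth 1.
One such decomposition:
Bags: B1 = {a, f}  B2 = {a, d}  B3 = {b, d}  B4 = {c, d}  B5 = {c, e}
Tree: B1–B2, B2–B3, B3–B4, B4–B5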